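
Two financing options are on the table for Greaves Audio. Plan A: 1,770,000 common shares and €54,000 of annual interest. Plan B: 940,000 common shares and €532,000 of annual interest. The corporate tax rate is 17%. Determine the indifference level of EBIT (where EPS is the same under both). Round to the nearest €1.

Set EPS_A = EPS_B: (EBIT − €54,000)(1 − 0.17) ÷ 1,770,000 = (EBIT − €532,000)(1 − 0.17) ÷ 940,000.
Cancelling (1 − t) and cross-multiplying: 940,000·(EBIT − 54,000) = 1,770,000·(EBIT − 532,000).
Solving, EBIT = (532,000·1,770,000 − 54,000·940,000) / (1,770,000 − 940,000) = 890,880,000,000 / 830,000 = 1,073,349.40.

€1,073,349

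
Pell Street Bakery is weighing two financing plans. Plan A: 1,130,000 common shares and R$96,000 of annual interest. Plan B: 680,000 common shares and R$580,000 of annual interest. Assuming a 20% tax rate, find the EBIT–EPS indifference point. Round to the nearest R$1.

Set EPS_A = EPS_B: (EBIT − R$96,000)(1 − 0.20) ÷ 1,130,000 = (EBIT − R$580,000)(1 − 0.20) ÷ 680,000.
Cancelling (1 − t) and cross-multiplying: 680,000·(EBIT − 96,000) = 1,130,000·(EBIT − 580,000).
Solving, EBIT = (580,000·1,130,000 − 96,000·680,000) / (1,130,000 − 680,000) = 590,120,000,000 / 450,000 = 1,311,377.78.

R$1,311,378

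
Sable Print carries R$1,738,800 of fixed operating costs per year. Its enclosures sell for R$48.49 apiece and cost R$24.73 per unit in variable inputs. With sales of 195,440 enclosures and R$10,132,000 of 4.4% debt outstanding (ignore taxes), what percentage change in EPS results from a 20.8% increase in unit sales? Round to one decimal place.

Contribution at this volume is 195,440 × R$23.76 = R$4,643,654.40.
EBIT = R$4,643,654.40 − R$1,738,800 = R$2,904,854.40.
After interest of R$445,808.00, pre-tax earnings = R$2,459,046.40.
DCL = total CM / (EBIT − I) = R$4,643,654.40 / R$2,459,046.40 = 1.8884.
EPS therefore changes by 1.8884 × (+20.8%) = +39.3%.

+39.3%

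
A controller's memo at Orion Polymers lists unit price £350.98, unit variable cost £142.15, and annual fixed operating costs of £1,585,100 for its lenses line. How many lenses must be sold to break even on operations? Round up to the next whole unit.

7,591 lenses

Each unit contributes £350.98 − £142.15 = £208.83.
Break-even volume = fixed costs ÷ CM per unit = £1,585,100 ÷ £208.83 = 7,590.38, so 7,591 lenses.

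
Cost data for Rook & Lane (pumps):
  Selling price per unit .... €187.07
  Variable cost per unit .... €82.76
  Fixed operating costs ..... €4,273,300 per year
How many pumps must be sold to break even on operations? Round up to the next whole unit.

40,968 pumps

Contribution margin per unit = €187.07 − €82.76 = €104.31.
Units to break even: €4,273,300 ÷ €104.31 = 40,967.31, rounded up to 40,968.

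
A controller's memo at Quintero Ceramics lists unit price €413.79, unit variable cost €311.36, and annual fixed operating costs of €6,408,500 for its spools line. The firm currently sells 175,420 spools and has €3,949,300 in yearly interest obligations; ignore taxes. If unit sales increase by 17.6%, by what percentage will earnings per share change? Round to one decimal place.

+41.6%

At 175,420 units, contribution = 175,420 × €102.43 = €17,968,270.60.
Subtracting fixed costs: EBIT = €17,968,270.60 − €6,408,500 = €11,559,770.60.
Interest = €3,949,300.00, so EBIT − I = €7,610,470.60.
Degree of combined leverage = contribution ÷ (EBIT − I) = €17,968,270.60 ÷ €7,610,470.60 = 2.3610.
%ΔEPS = DCL × %ΔSales = 2.3610 × +17.6% = +41.6%.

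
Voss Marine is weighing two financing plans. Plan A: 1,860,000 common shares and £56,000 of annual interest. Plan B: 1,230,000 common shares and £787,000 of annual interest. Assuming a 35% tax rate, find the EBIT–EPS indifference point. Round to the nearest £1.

£2,214,190

Set EPS_A = EPS_B: (EBIT − £56,000)(1 − 0.35) ÷ 1,860,000 = (EBIT − £787,000)(1 − 0.35) ÷ 1,230,000.
The (1 − t) factor cancels: (EBIT − 56,000) × 1,230,000 = (EBIT − 787,000) × 1,860,000.
Solving, EBIT = (787,000·1,860,000 − 56,000·1,230,000) / (1,860,000 − 1,230,000) = 1,394,940,000,000 / 630,000 = 2,214,190.48.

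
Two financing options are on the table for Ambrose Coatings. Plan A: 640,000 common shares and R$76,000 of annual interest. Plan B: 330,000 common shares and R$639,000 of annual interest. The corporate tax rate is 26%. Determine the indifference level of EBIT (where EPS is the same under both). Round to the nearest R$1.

R$1,238,323

Set EPS_A = EPS_B: (EBIT − R$76,000)(1 − 0.26) ÷ 640,000 = (EBIT − R$639,000)(1 − 0.26) ÷ 330,000.
The (1 − t) factor cancels: (EBIT − 76,000) × 330,000 = (EBIT − 639,000) × 640,000.
EBIT × (640,000 − 330,000) = 639,000 × 640,000 − 76,000 × 330,000 = 383,880,000,000, so EBIT = 383,880,000,000 ÷ 310,000 = 1,238,322.58.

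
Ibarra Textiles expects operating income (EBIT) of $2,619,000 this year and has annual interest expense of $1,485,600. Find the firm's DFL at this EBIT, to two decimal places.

Annual interest charges come to $1,485,600.00.
DFL = EBIT ÷ (EBIT − I) = $2,619,000 ÷ ($2,619,000 − $1,485,600.00) = $2,619,000 ÷ $1,133,400.00 = 2.3107.

2.31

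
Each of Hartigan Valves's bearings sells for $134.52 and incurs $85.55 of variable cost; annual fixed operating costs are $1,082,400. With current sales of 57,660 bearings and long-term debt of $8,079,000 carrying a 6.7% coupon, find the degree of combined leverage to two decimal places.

At 57,660 units, contribution = 57,660 × $48.97 = $2,823,610.20.
EBIT = $2,823,610.20 − $1,082,400 = $1,741,210.20. Interest = $541,293.00, so EBIT − I = $1,199,917.20.
DCL = contribution ÷ (EBIT − I) = $2,823,610.20 ÷ $1,199,917.20 = 2.3532.

2.35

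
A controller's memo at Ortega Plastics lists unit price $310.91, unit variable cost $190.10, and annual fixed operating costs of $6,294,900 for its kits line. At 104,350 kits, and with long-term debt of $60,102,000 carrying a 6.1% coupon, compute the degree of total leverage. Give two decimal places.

4.77

At 104,350 units, contribution = 104,350 × $120.81 = $12,606,523.50.
EBIT = $12,606,523.50 − $6,294,900 = $6,311,623.50. Interest = $3,666,222.00, so EBIT − I = $2,645,401.50.
Degree of total leverage = total CM / (EBIT − interest) = $12,606,523.50 / $2,645,401.50 = 4.7654.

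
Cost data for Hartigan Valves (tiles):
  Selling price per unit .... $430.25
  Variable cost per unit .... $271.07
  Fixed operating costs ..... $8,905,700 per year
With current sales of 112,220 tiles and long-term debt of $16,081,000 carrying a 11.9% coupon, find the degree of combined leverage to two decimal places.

2.54

Total contribution margin = 112,220 × $159.18 = $17,863,179.60.
Subtracting fixed costs: EBIT = $17,863,179.60 − $8,905,700 = $8,957,479.60. Interest = $1,913,639.00.
DOL = $17,863,179.60 ÷ $8,957,479.60 = 1.9942; DFL = $8,957,479.60 ÷ $7,043,840.60 = 1.2717.
Combined leverage = 1.9942 × 1.2717 = 2.5360.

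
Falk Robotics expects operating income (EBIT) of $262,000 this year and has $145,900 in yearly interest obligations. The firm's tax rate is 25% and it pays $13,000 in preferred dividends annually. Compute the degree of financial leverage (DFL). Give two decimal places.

2.65

Annual interest charges come to $145,900.00.
Preferred dividends grossed up pre-tax: $13,000 / (1 − 0.25) = $17,333.33.
DFL = EBIT ÷ [EBIT − I − D_p/(1−t)] = $262,000 ÷ [$262,000 − $145,900.00 − $17,333.33] = $262,000 ÷ $98,766.67 = 2.6527.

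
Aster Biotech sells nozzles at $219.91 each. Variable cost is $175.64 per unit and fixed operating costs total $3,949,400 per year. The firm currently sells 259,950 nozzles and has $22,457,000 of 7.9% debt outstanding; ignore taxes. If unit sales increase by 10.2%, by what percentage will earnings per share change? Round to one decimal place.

+20.3%

Contribution at this volume is 259,950 × $44.27 = $11,507,986.50.
Subtracting fixed costs: EBIT = $11,507,986.50 − $3,949,400 = $7,558,586.50.
After interest of $1,774,103.00, pre-tax earnings = $5,784,483.50.
Degree of combined leverage = contribution ÷ (EBIT − I) = $11,507,986.50 ÷ $5,784,483.50 = 1.9895.
EPS therefore changes by 1.9895 × (+10.2%) = +20.3%.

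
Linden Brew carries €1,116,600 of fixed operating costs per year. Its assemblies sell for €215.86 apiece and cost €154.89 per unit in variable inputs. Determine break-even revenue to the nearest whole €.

Contribution margin per unit = €215.86 − €154.89 = €60.97, a CM ratio of €60.97 ÷ €215.86 = 0.2825.
Break-even sales = FC ÷ CM ratio = €1,116,600 × €215.86 / €60.97 = €3,953,244.

€3,953,244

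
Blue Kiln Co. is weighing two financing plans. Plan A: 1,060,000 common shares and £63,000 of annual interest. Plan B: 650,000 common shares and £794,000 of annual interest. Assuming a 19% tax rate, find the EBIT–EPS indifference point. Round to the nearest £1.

£1,952,902

At indifference, (EBIT − 63,000)(1 − t)/1,060,000 = (EBIT − 794,000)(1 − t)/650,000.
Cancelling (1 − t) and cross-multiplying: 650,000·(EBIT − 63,000) = 1,060,000·(EBIT − 794,000).
Solving, EBIT = (794,000·1,060,000 − 63,000·650,000) / (1,060,000 − 650,000) = 800,690,000,000 / 410,000 = 1,952,902.44.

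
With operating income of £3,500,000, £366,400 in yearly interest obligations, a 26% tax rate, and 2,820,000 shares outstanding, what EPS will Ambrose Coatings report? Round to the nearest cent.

Pre-tax income = £3,500,000 − £366,400.00 = £3,133,600.00.
After tax at 26%: net income = £3,133,600.00 × 0.74 = £2,318,864.00.
Per share: £2,318,864.00 / 2,820,000 shares = £0.82.

£0.82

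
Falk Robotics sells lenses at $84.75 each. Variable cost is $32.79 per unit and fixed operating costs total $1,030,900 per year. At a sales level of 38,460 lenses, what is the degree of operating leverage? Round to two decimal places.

2.07

Contribution at this volume is 38,460 × $51.96 = $1,998,381.60.
EBIT = $1,998,381.60 − $1,030,900 = $967,481.60.
Degree of operating leverage = $1,998,381.60 / $967,481.60 = 2.0655.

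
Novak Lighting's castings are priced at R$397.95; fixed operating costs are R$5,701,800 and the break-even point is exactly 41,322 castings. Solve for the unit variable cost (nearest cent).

R$259.97

At break-even, FC = Q × (P − VC), so P − VC = R$5,701,800 ÷ 41,322 = R$137.9846.
Hence VC = price − CM = R$397.95 − R$137.9846 = R$259.97.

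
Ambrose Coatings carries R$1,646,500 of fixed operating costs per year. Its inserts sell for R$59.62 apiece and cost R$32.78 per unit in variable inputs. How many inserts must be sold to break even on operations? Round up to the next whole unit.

61,346 inserts

Unit CM = price − variable cost = R$59.62 − R$32.78 = R$26.84.
Break-even Q = R$1,646,500 / R$26.84 = 61,345.01 → 61,346 inserts.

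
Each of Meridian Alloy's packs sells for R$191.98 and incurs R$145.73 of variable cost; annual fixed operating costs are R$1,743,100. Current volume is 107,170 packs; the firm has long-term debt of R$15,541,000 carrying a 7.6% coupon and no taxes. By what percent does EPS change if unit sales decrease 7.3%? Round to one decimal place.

Total contribution margin = 107,170 × R$46.25 = R$4,956,612.50.
Subtracting fixed costs: EBIT = R$4,956,612.50 − R$1,743,100 = R$3,213,512.50.
Interest = R$1,181,116.00, so EBIT − I = R$2,032,396.50.
DCL = total CM / (EBIT − I) = R$4,956,612.50 / R$2,032,396.50 = 2.4388.
EPS therefore changes by 2.4388 × (-7.3%) = -17.8%.

-17.8%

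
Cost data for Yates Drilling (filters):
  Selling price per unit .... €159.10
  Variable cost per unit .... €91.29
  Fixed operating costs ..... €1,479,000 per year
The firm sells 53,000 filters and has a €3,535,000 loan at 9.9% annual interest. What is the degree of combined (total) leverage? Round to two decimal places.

2.04

At 53,000 units, contribution = 53,000 × €67.81 = €3,593,930.00.
Subtracting fixed costs: EBIT = €3,593,930.00 − €1,479,000 = €2,114,930.00. Interest = €349,965.00, so EBIT − I = €1,764,965.00.
Degree of total leverage = total CM / (EBIT − interest) = €3,593,930.00 / €1,764,965.00 = 2.0363.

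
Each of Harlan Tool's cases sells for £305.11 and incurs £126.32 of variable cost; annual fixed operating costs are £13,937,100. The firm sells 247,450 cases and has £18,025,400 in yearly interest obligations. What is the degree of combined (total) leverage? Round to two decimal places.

3.60

Total contribution margin = 247,450 × £178.79 = £44,241,585.50.
Subtracting fixed costs: EBIT = £44,241,585.50 − £13,937,100 = £30,304,485.50. Interest = £18,025,400.00.
DOL = £44,241,585.50 ÷ £30,304,485.50 = 1.4599; DFL = £30,304,485.50 ÷ £12,279,085.50 = 2.4680.
Combined leverage = 1.4599 × 2.4680 = 3.6030.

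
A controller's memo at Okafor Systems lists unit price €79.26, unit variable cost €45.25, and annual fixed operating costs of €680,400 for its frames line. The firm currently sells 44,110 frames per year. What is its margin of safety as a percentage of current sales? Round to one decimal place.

54.6%

Unit CM = price − variable cost = €79.26 − €45.25 = €34.01. Break-even units = €680,400 ÷ €34.01 = 20,005.88; break-even revenue = 20,005.88 × €79.26 = €1,585,666.10.
Actual sales revenue = 44,110 × €79.26 = €3,496,158.60.
Margin of safety = (€3,496,158.60 − €1,585,666.10) ÷ €3,496,158.60 = 54.6%.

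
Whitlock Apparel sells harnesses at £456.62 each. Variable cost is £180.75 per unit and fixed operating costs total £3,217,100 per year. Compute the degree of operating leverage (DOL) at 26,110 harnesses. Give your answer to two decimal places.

1.81

At 26,110 units, contribution = 26,110 × £275.87 = £7,202,965.70.
Subtracting fixed costs: EBIT = £7,202,965.70 − £3,217,100 = £3,985,865.70.
So DOL = total CM / EBIT = £7,202,965.70 / £3,985,865.70 = 1.8071.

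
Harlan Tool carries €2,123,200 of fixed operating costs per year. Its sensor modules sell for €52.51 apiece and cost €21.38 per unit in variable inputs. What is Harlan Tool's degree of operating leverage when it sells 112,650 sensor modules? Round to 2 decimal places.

2.53

Total contribution margin = 112,650 × €31.13 = €3,506,794.50.
EBIT = €3,506,794.50 − €2,123,200 = €1,383,594.50.
So DOL = total CM / EBIT = €3,506,794.50 / €1,383,594.50 = 2.5346.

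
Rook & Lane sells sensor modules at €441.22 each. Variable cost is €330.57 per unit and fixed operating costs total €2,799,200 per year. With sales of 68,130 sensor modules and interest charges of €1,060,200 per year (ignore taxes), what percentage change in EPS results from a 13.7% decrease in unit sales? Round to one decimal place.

Total contribution margin = 68,130 × €110.65 = €7,538,584.50.
Operating income = contribution − fixed costs = €7,538,584.50 − €2,799,200 = €4,739,384.50.
After interest of €1,060,200.00, pre-tax earnings = €3,679,184.50.
Degree of combined leverage = contribution ÷ (EBIT − I) = €7,538,584.50 ÷ €3,679,184.50 = 2.0490.
%ΔEPS = DCL × %ΔSales = 2.0490 × -13.7% = -28.1%.

-28.1%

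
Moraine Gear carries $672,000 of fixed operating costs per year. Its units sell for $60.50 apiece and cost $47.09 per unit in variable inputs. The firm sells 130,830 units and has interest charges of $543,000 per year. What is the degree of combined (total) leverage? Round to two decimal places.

3.25

Contribution at this volume is 130,830 × $13.41 = $1,754,430.30.
EBIT = $1,754,430.30 − $672,000 = $1,082,430.30. Interest = $543,000.00.
DOL = $1,754,430.30 ÷ $1,082,430.30 = 1.6208; DFL = $1,082,430.30 ÷ $539,430.30 = 2.0066.
Combined leverage = 1.6208 × 2.0066 = 3.2523.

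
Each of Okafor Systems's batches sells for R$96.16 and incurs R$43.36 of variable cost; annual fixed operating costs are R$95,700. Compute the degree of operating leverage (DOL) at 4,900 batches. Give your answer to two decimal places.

1.59

At 4,900 units, contribution = 4,900 × R$52.80 = R$258,720.00.
EBIT = R$258,720.00 − R$95,700 = R$163,020.00.
DOL = contribution ÷ EBIT = R$258,720.00 ÷ R$163,020.00 = 1.5870.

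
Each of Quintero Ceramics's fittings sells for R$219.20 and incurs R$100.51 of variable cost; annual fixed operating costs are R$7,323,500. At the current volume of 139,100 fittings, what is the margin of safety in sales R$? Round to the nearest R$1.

Each unit contributes R$219.20 − R$100.51 = R$118.69. Break-even units = R$7,323,500 ÷ R$118.69 = 61,702.76; break-even revenue = 61,702.76 × R$219.20 = R$13,525,243.91.
Actual sales revenue = 139,100 × R$219.20 = R$30,490,720.00.
Margin of safety = R$30,490,720.00 − R$13,525,243.91 = R$16,965,476.

R$16,965,476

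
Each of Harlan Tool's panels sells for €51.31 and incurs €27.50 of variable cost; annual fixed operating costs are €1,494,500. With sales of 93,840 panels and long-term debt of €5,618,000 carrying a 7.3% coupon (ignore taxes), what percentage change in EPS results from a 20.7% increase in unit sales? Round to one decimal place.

+140.3%

At 93,840 units, contribution = 93,840 × €23.81 = €2,234,330.40.
Subtracting fixed costs: EBIT = €2,234,330.40 − €1,494,500 = €739,830.40.
After interest of €410,114.00, pre-tax earnings = €329,716.40.
Degree of combined leverage = contribution ÷ (EBIT − I) = €2,234,330.40 ÷ €329,716.40 = 6.7765.
EPS therefore changes by 6.7765 × (+20.7%) = +140.3%.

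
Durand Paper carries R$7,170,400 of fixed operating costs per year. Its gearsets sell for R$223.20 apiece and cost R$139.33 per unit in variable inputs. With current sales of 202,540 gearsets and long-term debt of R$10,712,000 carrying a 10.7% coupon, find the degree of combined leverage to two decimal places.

1.96

Contribution at this volume is 202,540 × R$83.87 = R$16,987,029.80.
Operating income = contribution − fixed costs = R$16,987,029.80 − R$7,170,400 = R$9,816,629.80. Interest = R$1,146,184.00.
DOL = R$16,987,029.80 ÷ R$9,816,629.80 = 1.7304; DFL = R$9,816,629.80 ÷ R$8,670,445.80 = 1.1322.
Combined leverage = 1.7304 × 1.1322 = 1.9592.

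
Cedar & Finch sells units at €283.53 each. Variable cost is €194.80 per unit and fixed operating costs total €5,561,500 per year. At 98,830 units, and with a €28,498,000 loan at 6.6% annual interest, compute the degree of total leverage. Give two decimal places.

6.61

Contribution at this volume is 98,830 × €88.73 = €8,769,185.90.
EBIT = €8,769,185.90 − €5,561,500 = €3,207,685.90. Interest = €1,880,868.00, so EBIT − I = €1,326,817.90.
Degree of total leverage = total CM / (EBIT − interest) = €8,769,185.90 / €1,326,817.90 = 6.6092.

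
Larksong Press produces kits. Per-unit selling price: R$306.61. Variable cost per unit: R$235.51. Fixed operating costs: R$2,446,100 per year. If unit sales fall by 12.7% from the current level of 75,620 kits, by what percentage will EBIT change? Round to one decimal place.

-23.3%

At 75,620 units, contribution = 75,620 × R$71.10 = R$5,376,582.00.
EBIT = R$5,376,582.00 − R$2,446,100 = R$2,930,482.00.
Degree of operating leverage = R$5,376,582.00 / R$2,930,482.00 = 1.8347.
%ΔEBIT = DOL × %ΔSales = 1.8347 × -12.7% = -23.3%.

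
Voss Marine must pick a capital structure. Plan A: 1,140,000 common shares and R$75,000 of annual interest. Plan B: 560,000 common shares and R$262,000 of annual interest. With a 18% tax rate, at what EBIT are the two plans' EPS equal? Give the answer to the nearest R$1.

R$442,552

At indifference, (EBIT − 75,000)(1 − t)/1,140,000 = (EBIT − 262,000)(1 − t)/560,000.
Cancelling (1 − t) and cross-multiplying: 560,000·(EBIT − 75,000) = 1,140,000·(EBIT − 262,000).
EBIT × (1,140,000 − 560,000) = 262,000 × 1,140,000 − 75,000 × 560,000 = 256,680,000,000, so EBIT = 256,680,000,000 ÷ 580,000 = 442,551.72.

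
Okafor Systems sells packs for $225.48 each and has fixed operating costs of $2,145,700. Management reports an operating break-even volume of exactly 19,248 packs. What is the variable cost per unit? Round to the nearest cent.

At break-even, FC = Q × (P − VC), so P − VC = $2,145,700 ÷ 19,248 = $111.4765.
Variable cost per unit = $225.48 − $111.4765 = $114.00.

$114.00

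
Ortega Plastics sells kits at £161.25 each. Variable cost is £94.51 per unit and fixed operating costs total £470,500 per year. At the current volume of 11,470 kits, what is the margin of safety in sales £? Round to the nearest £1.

£712,766

Contribution margin per unit = £161.25 − £94.51 = £66.74. Break-even units = £470,500 ÷ £66.74 = 7,049.75; break-even revenue = 7,049.75 × £161.25 = £1,136,771.43.
Actual sales revenue = 11,470 × £161.25 = £1,849,537.50.
Margin of safety = £1,849,537.50 − £1,136,771.43 = £712,766.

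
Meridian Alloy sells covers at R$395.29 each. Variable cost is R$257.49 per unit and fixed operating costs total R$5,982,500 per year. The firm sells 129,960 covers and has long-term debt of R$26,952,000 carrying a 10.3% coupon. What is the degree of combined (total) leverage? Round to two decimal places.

1.96

At 129,960 units, contribution = 129,960 × R$137.80 = R$17,908,488.00.
Operating income = contribution − fixed costs = R$17,908,488.00 − R$5,982,500 = R$11,925,988.00. Interest = R$2,776,056.00.
DOL = R$17,908,488.00 ÷ R$11,925,988.00 = 1.5016; DFL = R$11,925,988.00 ÷ R$9,149,932.00 = 1.3034.
DCL = DOL × DFL = 1.5016 × 1.3034 = 1.9572.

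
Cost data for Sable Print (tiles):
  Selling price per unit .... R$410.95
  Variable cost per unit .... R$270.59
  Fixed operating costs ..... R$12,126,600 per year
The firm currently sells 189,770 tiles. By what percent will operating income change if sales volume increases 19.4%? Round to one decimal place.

+35.6%

Contribution at this volume is 189,770 × R$140.36 = R$26,636,117.20.
EBIT = R$26,636,117.20 − R$12,126,600 = R$14,509,517.20.
So DOL = total CM / EBIT = R$26,636,117.20 / R$14,509,517.20 = 1.8358.
%ΔEBIT = DOL × %ΔSales = 1.8358 × +19.4% = +35.6%.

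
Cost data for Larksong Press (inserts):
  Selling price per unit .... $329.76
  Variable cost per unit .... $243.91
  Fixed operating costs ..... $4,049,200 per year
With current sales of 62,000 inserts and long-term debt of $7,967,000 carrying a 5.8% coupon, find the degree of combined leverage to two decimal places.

Total contribution margin = 62,000 × $85.85 = $5,322,700.00.
EBIT = $5,322,700.00 − $4,049,200 = $1,273,500.00. Interest = $462,086.00, so EBIT − I = $811,414.00.
DCL = contribution ÷ (EBIT − I) = $5,322,700.00 ÷ $811,414.00 = 6.5598.

6.56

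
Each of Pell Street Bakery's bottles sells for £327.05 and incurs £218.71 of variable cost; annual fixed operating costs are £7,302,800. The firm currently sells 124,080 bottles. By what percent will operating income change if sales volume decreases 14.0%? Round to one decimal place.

-30.7%

Contribution at this volume is 124,080 × £108.34 = £13,442,827.20.
Operating income = contribution − fixed costs = £13,442,827.20 − £7,302,800 = £6,140,027.20.
So DOL = total CM / EBIT = £13,442,827.20 / £6,140,027.20 = 2.1894.
Operating income changes by 2.1894 × -14.0% = -30.7%.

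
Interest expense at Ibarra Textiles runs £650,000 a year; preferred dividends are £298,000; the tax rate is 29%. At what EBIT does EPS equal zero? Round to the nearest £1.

Preferred dividends are paid after tax, so their pre-tax equivalent is £298,000 ÷ (1 − 0.29) = £419,718.31.
Financial break-even EBIT = interest + D_p ÷ (1 − t) = £650,000 + £419,718.31 = £1,069,718.31.

£1,069,718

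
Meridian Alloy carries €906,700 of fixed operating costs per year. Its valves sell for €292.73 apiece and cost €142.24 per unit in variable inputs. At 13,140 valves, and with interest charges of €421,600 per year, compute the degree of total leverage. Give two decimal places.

Contribution at this volume is 13,140 × €150.49 = €1,977,438.60.
Operating income = contribution − fixed costs = €1,977,438.60 − €906,700 = €1,070,738.60. Interest = €421,600.00, so EBIT − I = €649,138.60.
Degree of total leverage = total CM / (EBIT − interest) = €1,977,438.60 / €649,138.60 = 3.0463.

3.05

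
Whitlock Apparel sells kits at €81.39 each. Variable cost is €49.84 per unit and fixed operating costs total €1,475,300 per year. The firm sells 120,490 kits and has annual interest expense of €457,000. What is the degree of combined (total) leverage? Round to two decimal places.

At 120,490 units, contribution = 120,490 × €31.55 = €3,801,459.50.
Operating income = contribution − fixed costs = €3,801,459.50 − €1,475,300 = €2,326,159.50. Interest = €457,000.00, so EBIT − I = €1,869,159.50.
DCL = contribution ÷ (EBIT − I) = €3,801,459.50 ÷ €1,869,159.50 = 2.0338.

2.03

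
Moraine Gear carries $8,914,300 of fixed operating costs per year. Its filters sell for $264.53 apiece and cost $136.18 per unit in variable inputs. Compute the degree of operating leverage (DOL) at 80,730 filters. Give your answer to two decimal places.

7.16

Contribution at this volume is 80,730 × $128.35 = $10,361,695.50.
Subtracting fixed costs: EBIT = $10,361,695.50 − $8,914,300 = $1,447,395.50.
So DOL = total CM / EBIT = $10,361,695.50 / $1,447,395.50 = 7.1589.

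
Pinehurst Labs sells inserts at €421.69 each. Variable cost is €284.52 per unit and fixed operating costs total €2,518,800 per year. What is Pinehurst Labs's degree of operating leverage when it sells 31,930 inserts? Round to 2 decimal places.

2.35

Total contribution margin = 31,930 × €137.17 = €4,379,838.10.
Subtracting fixed costs: EBIT = €4,379,838.10 − €2,518,800 = €1,861,038.10.
Degree of operating leverage = €4,379,838.10 / €1,861,038.10 = 2.3534.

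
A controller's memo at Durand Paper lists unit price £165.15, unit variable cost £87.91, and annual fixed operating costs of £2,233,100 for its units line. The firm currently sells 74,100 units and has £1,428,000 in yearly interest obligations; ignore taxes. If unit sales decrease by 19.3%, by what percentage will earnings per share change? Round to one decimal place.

-53.6%

Total contribution margin = 74,100 × £77.24 = £5,723,484.00.
Subtracting fixed costs: EBIT = £5,723,484.00 − £2,233,100 = £3,490,384.00.
Interest = £1,428,000.00, so EBIT − I = £2,062,384.00.
DCL = total CM / (EBIT − I) = £5,723,484.00 / £2,062,384.00 = 2.7752.
EPS therefore changes by 2.7752 × (-19.3%) = -53.6%.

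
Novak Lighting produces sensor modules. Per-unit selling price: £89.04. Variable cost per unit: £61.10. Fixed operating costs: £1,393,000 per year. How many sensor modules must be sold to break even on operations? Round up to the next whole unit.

49,857 sensor modules

Each unit contributes £89.04 − £61.10 = £27.94.
Break-even Q = £1,393,000 / £27.94 = 49,856.84 → 49,857 sensor modules.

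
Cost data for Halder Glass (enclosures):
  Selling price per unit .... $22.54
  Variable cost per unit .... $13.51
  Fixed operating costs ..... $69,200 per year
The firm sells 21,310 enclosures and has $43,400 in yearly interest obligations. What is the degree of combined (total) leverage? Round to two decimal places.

At 21,310 units, contribution = 21,310 × $9.03 = $192,429.30.
Subtracting fixed costs: EBIT = $192,429.30 − $69,200 = $123,229.30. Interest = $43,400.00, so EBIT − I = $79,829.30.
DCL = contribution ÷ (EBIT − I) = $192,429.30 ÷ $79,829.30 = 2.4105.

2.41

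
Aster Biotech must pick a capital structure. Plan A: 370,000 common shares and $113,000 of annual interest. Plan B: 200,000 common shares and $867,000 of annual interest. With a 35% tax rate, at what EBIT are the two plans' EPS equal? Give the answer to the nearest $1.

Set EPS_A = EPS_B: (EBIT − $113,000)(1 − 0.35) ÷ 370,000 = (EBIT − $867,000)(1 − 0.35) ÷ 200,000.
Cancelling (1 − t) and cross-multiplying: 200,000·(EBIT − 113,000) = 370,000·(EBIT − 867,000).
Solving, EBIT = (867,000·370,000 − 113,000·200,000) / (370,000 − 200,000) = 298,190,000,000 / 170,000 = 1,754,058.82.

$1,754,059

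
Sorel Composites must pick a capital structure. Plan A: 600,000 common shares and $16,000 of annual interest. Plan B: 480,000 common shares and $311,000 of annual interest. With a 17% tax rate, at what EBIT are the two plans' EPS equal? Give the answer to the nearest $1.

$1,491,000

At indifference, (EBIT − 16,000)(1 − t)/600,000 = (EBIT − 311,000)(1 − t)/480,000.
Cancelling (1 − t) and cross-multiplying: 480,000·(EBIT − 16,000) = 600,000·(EBIT − 311,000).
Solving, EBIT = (311,000·600,000 − 16,000·480,000) / (600,000 − 480,000) = 178,920,000,000 / 120,000 = 1,491,000.00.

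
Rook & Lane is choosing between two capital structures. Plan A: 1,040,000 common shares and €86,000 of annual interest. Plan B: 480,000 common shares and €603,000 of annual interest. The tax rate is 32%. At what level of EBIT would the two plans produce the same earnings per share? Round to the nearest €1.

At indifference, (EBIT − 86,000)(1 − t)/1,040,000 = (EBIT − 603,000)(1 − t)/480,000.
Cancelling (1 − t) and cross-multiplying: 480,000·(EBIT − 86,000) = 1,040,000·(EBIT − 603,000).
EBIT × (1,040,000 − 480,000) = 603,000 × 1,040,000 − 86,000 × 480,000 = 585,840,000,000, so EBIT = 585,840,000,000 ÷ 560,000 = 1,046,142.86.

€1,046,143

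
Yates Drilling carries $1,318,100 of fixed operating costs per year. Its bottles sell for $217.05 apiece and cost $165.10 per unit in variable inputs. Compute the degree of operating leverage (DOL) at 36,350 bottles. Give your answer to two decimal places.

3.31

Contribution at this volume is 36,350 × $51.95 = $1,888,382.50.
Subtracting fixed costs: EBIT = $1,888,382.50 − $1,318,100 = $570,282.50.
So DOL = total CM / EBIT = $1,888,382.50 / $570,282.50 = 3.3113.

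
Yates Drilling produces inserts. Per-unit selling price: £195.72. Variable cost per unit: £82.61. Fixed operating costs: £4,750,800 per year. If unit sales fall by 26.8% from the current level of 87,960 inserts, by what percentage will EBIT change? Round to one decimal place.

Total contribution margin = 87,960 × £113.11 = £9,949,155.60.
Operating income = contribution − fixed costs = £9,949,155.60 − £4,750,800 = £5,198,355.60.
Degree of operating leverage = £9,949,155.60 / £5,198,355.60 = 1.9139.
Operating income changes by 1.9139 × -26.8% = -51.3%.

-51.3%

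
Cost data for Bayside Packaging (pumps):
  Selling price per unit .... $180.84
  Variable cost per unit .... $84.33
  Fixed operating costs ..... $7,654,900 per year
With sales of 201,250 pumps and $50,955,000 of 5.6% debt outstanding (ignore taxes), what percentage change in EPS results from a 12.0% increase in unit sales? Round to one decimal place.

Total contribution margin = 201,250 × $96.51 = $19,422,637.50.
Subtracting fixed costs: EBIT = $19,422,637.50 − $7,654,900 = $11,767,737.50.
After interest of $2,853,480.00, pre-tax earnings = $8,914,257.50.
Degree of combined leverage = contribution ÷ (EBIT − I) = $19,422,637.50 ÷ $8,914,257.50 = 2.1788.
EPS therefore changes by 2.1788 × (+12.0%) = +26.1%.

+26.1%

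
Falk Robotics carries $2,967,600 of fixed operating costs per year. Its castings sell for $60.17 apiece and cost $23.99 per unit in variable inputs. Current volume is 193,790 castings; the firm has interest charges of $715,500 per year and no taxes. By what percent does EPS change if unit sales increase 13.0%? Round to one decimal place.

Contribution at this volume is 193,790 × $36.18 = $7,011,322.20.
EBIT = $7,011,322.20 − $2,967,600 = $4,043,722.20.
After interest of $715,500.00, pre-tax earnings = $3,328,222.20.
DCL = total CM / (EBIT − I) = $7,011,322.20 / $3,328,222.20 = 2.1066.
%ΔEPS = DCL × %ΔSales = 2.1066 × +13.0% = +27.4%.

+27.4%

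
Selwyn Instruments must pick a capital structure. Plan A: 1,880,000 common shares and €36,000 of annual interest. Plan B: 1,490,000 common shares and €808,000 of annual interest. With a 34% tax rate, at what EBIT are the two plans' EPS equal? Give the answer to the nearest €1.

€3,757,436

Set EPS_A = EPS_B: (EBIT − €36,000)(1 − 0.34) ÷ 1,880,000 = (EBIT − €808,000)(1 − 0.34) ÷ 1,490,000.
Cancelling (1 − t) and cross-multiplying: 1,490,000·(EBIT − 36,000) = 1,880,000·(EBIT − 808,000).
EBIT × (1,880,000 − 1,490,000) = 808,000 × 1,880,000 − 36,000 × 1,490,000 = 1,465,400,000,000, so EBIT = 1,465,400,000,000 ÷ 390,000 = 3,757,435.90.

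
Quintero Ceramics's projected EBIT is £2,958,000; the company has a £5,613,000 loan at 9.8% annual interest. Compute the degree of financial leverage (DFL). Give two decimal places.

Interest = £550,074.00.
DFL = EBIT ÷ (EBIT − I) = £2,958,000 ÷ (£2,958,000 − £550,074.00) = £2,958,000 ÷ £2,407,926.00 = 1.2284.

1.23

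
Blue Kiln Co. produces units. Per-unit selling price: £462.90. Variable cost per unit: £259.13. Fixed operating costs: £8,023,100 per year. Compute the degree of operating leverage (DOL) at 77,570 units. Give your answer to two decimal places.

Total contribution margin = 77,570 × £203.77 = £15,806,438.90.
Operating income = contribution − fixed costs = £15,806,438.90 − £8,023,100 = £7,783,338.90.
So DOL = total CM / EBIT = £15,806,438.90 / £7,783,338.90 = 2.0308.

2.03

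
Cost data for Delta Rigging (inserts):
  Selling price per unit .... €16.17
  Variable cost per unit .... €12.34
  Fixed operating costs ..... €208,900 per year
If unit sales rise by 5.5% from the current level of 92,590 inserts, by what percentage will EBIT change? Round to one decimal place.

+13.4%

Total contribution margin = 92,590 × €3.83 = €354,619.70.
Operating income = contribution − fixed costs = €354,619.70 − €208,900 = €145,719.70.
Degree of operating leverage = €354,619.70 / €145,719.70 = 2.4336.
%ΔEBIT = DOL × %ΔSales = 2.4336 × +5.5% = +13.4%.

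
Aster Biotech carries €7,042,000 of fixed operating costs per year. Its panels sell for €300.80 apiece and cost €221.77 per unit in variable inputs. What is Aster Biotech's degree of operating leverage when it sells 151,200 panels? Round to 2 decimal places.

Total contribution margin = 151,200 × €79.03 = €11,949,336.00.
EBIT = €11,949,336.00 − €7,042,000 = €4,907,336.00.
So DOL = total CM / EBIT = €11,949,336.00 / €4,907,336.00 = 2.4350.

2.43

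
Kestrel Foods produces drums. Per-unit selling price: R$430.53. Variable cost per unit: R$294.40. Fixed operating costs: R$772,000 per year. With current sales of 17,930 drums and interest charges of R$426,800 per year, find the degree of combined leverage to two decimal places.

1.97

Contribution at this volume is 17,930 × R$136.13 = R$2,440,810.90.
EBIT = R$2,440,810.90 − R$772,000 = R$1,668,810.90. Interest = R$426,800.00.
DOL = R$2,440,810.90 ÷ R$1,668,810.90 = 1.4626; DFL = R$1,668,810.90 ÷ R$1,242,010.90 = 1.3436.
DCL = DOL × DFL = 1.4626 × 1.3436 = 1.9651.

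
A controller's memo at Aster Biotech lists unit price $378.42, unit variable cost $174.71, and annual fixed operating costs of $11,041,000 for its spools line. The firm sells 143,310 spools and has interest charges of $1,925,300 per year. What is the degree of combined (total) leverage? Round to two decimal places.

1.80

Total contribution margin = 143,310 × $203.71 = $29,193,680.10.
Operating income = contribution − fixed costs = $29,193,680.10 − $11,041,000 = $18,152,680.10. Interest = $1,925,300.00, so EBIT − I = $16,227,380.10.
Degree of total leverage = total CM / (EBIT − interest) = $29,193,680.10 / $16,227,380.10 = 1.7990.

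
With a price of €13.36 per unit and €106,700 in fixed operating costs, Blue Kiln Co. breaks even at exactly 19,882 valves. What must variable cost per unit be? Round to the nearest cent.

Contribution per unit must be FC / Q = €106,700 / 19,882 = €5.3667.
Hence VC = price − CM = €13.36 − €5.3667 = €7.99.

€7.99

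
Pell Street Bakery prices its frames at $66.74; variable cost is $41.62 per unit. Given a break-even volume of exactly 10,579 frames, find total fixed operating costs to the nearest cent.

$265,744.48

Each unit contributes $66.74 − $41.62 = $25.12.
Fixed costs = break-even units × CM = 10,579 × $25.12 = $265,744.48.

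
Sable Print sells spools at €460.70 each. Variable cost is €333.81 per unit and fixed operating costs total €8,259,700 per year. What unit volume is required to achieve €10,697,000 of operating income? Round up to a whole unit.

149,395 spools

Contribution margin per unit = €460.70 − €333.81 = €126.89.
Need Q such that Q × €126.89 − €8,259,700 = €10,697,000, i.e. Q = €18,956,700 / €126.89 = 149,394.75 → 149,395.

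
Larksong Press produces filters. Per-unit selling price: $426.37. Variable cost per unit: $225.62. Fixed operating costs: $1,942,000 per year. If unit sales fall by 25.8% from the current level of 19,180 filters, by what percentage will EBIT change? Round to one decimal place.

Contribution at this volume is 19,180 × $200.75 = $3,850,385.00.
Subtracting fixed costs: EBIT = $3,850,385.00 − $1,942,000 = $1,908,385.00.
Degree of operating leverage = $3,850,385.00 / $1,908,385.00 = 2.0176.
Operating income changes by 2.0176 × -25.8% = -52.1%.

-52.1%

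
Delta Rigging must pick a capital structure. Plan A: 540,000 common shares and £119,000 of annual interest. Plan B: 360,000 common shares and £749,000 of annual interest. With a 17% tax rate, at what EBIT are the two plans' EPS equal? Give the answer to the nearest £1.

At indifference, (EBIT − 119,000)(1 − t)/540,000 = (EBIT − 749,000)(1 − t)/360,000.
Cancelling (1 − t) and cross-multiplying: 360,000·(EBIT − 119,000) = 540,000·(EBIT − 749,000).
EBIT × (540,000 − 360,000) = 749,000 × 540,000 − 119,000 × 360,000 = 361,620,000,000, so EBIT = 361,620,000,000 ÷ 180,000 = 2,009,000.00.

£2,009,000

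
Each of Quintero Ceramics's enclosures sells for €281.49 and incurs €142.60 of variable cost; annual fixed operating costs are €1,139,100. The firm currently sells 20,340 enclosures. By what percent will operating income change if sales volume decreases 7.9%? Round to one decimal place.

-13.2%

At 20,340 units, contribution = 20,340 × €138.89 = €2,825,022.60.
Operating income = contribution − fixed costs = €2,825,022.60 − €1,139,100 = €1,685,922.60.
Degree of operating leverage = €2,825,022.60 / €1,685,922.60 = 1.6757.
%ΔEBIT = DOL × %ΔSales = 1.6757 × -7.9% = -13.2%.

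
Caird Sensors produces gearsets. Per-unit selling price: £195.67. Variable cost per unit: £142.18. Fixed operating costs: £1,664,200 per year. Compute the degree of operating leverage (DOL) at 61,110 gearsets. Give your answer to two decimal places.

Contribution at this volume is 61,110 × £53.49 = £3,268,773.90.
Subtracting fixed costs: EBIT = £3,268,773.90 − £1,664,200 = £1,604,573.90.
DOL = contribution ÷ EBIT = £3,268,773.90 ÷ £1,604,573.90 = 2.0372.

2.04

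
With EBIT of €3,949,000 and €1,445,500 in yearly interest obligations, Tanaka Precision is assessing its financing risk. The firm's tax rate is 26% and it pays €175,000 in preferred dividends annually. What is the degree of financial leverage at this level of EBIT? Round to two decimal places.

1.74

Annual interest charges come to €1,445,500.00.
Pre-tax preferred-dividend burden = €175,000 ÷ (1 − 0.26) = €236,486.49.
DFL = EBIT ÷ [EBIT − I − D_p/(1−t)] = €3,949,000 ÷ [€3,949,000 − €1,445,500.00 − €236,486.49] = €3,949,000 ÷ €2,267,013.51 = 1.7419.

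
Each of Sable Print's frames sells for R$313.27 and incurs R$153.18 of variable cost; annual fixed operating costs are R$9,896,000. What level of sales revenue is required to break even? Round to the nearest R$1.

R$19,364,857

Contribution margin per unit = R$313.27 − R$153.18 = R$160.09, a CM ratio of R$160.09 ÷ R$313.27 = 0.5110.
Break-even revenue = fixed costs × price ÷ CM = R$9,896,000 × R$313.27 ÷ R$160.09 = R$19,364,857.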